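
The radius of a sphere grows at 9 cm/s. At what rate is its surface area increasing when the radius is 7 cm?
504π cm²/s

S = 4πr²
dS/dt = dS/dr · dr/dt = 8πr · 9
At r = 7: dS/dt = 504π cm²/s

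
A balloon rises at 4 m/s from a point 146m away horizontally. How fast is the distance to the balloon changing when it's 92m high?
184√7445/7445 ≈ 2.132 m/s

z² = 146² + y²
z = √(146² + 92²) = 2√7445
dz/dt = y/z · dy/dt = 92/(2√7445) · 4 = 184√7445/7445 ≈ 2.132 m/s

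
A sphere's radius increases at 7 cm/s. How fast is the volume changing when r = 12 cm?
4032π cm³/s

V = (4/3)πr³
dV/dt = dV/dr · dr/dt = 4πr² · 7
At r = 12: dV/dt = 4032π cm³/s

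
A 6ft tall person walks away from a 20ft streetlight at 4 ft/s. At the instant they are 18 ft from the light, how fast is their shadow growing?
12/7 ft/s

By similar triangles: 20/(x+s) = 6/s
Solving: s = 6x/14
ds/dt = 6/14 · dx/dt = 3/7 · 4 = 12/7 ft/s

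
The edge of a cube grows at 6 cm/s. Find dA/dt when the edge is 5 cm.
360 cm²/s

A = 6s²
dA/dt = 12s · ds/dt = 12·5·6 = 360 cm²/s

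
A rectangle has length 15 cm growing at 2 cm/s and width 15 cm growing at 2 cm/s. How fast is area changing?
60 cm²/s

A = lw
dA/dt = w·dl/dt + l·dw/dt = 15·2 + 15·2 = 60 cm²/s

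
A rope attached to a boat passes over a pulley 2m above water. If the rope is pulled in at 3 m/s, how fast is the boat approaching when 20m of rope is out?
10√11/11 ≈ 3.015 m/s

rope² = x² + 2²
x = √(20² - 2²) = 6√11
dx/dt = (rope/x) · d(rope)/dt = (20/(6√11)) · (-3) = -10√11/11 m/s
The boat approaches at 10√11/11 ≈ 3.015 m/s.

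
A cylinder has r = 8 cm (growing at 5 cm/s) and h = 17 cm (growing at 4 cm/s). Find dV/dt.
1616π cm³/s

V = πr²h
dV/dt = 2πrh·dr/dt + πr²·dh/dt
= 2π(8)(17)(5) + π(8)²(4)
= 1616π cm³/s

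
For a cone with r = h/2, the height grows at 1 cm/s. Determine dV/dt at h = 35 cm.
1225π/4 cm³/s

V = (1/3)π(h/2)²h = πh³/12
dV/dt = πh²/4 · 1
At h = 35: dV/dt = 1225π/4 cm³/s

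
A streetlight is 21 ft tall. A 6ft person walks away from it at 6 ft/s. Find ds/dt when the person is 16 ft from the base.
12/5 ft/s

By similar triangles: 21/(x+s) = 6/s
Solving: s = 6x/15
ds/dt = 6/15 · dx/dt = 2/5 · 6 = 12/5 ft/s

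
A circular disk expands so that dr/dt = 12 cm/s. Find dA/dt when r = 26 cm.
624π cm²/s

A = πr²
dA/dt = 2πr · dr/dt = 2π(26)(12) = 624π cm²/s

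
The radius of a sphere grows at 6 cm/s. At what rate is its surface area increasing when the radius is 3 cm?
144π cm²/s

S = 4πr²
dS/dt = dS/dr · dr/dt = 8πr · 6
At r = 3: dS/dt = 144π cm²/s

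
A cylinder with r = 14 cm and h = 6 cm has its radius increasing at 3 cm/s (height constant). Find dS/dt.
204π cm²/s

S = 2πrh + 2πr² (lateral + bases)
dS/dt = (2πh + 4πr)·dr/dt = (2π·6 + 4π·14)·3
= 204π cm²/s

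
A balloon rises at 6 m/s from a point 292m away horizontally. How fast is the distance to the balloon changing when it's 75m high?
450√90889/90889 ≈ 1.493 m/s

z² = 292² + y²
z = √(292² + 75²) = √90889
dz/dt = y/z · dy/dt = 75/√90889 · 6 = 450√90889/90889 ≈ 1.493 m/s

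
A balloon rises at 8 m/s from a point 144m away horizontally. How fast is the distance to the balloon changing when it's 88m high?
88√445/445 ≈ 4.172 m/s

z² = 144² + y²
z = √(144² + 88²) = 8√445
dz/dt = y/z · dy/dt = 88/(8√445) · 8 = 88√445/445 ≈ 4.172 m/s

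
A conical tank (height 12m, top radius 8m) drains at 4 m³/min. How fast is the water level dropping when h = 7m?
9/(49π) ≈ 0.05847 m/min

r/h = 8/12, so r = (2/3)h
V = (1/3)πr²h = (1/3)π((2/3)h)²h = (4/27)πh³
dV/dh = (4/9)πh²
dh/dt = (dV/dt)/(dV/dh) = -4/((4/9)π·7²) = -9/(49π) m/min
The level is dropping at 9/(49π) ≈ 0.05847 m/min.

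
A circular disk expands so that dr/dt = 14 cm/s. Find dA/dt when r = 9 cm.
252π cm²/s

A = πr²
dA/dt = 2πr · dr/dt = 2π(9)(14) = 252π cm²/s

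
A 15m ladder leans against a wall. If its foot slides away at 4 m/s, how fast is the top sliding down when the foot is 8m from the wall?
32√161/161 ≈ 2.522 m/s

x² + y² = 15²
2x·dx/dt + 2y·dy/dt = 0
dy/dt = -x/y · dx/dt = -8/√161 · 4 = -32√161/161 m/s
The top is descending at 32√161/161 ≈ 2.522 m/s.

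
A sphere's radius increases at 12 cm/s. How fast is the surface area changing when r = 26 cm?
2496π cm²/s

S = 4πr²
dS/dt = dS/dr · dr/dt = 8πr · 12
At r = 26: dS/dt = 2496π cm²/s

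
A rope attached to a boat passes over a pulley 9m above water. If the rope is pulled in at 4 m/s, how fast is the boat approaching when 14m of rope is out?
56√115/115 ≈ 5.222 m/s

rope² = x² + 9²
x = √(14² - 9²) = √115
dx/dt = (rope/x) · d(rope)/dt = (14/√115) · (-4) = -56√115/115 m/s
The boat approaches at 56√115/115 ≈ 5.222 m/s.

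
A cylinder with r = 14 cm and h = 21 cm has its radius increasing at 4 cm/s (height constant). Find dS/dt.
392π cm²/s

S = 2πrh + 2πr² (lateral + bases)
dS/dt = (2πh + 4πr)·dr/dt = (2π·21 + 4π·14)·4
= 392π cm²/s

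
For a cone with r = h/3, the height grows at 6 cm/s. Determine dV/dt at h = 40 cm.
3200π/3 cm³/s

V = (1/3)π(h/3)²h = πh³/27
dV/dt = πh²/9 · 6
At h = 40: dV/dt = 3200π/3 cm³/s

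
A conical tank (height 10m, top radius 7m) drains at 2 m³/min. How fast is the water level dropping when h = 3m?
200/(441π) ≈ 0.1444 m/min

r/h = 7/10, so r = (7/10)h
V = (1/3)πr²h = (1/3)π((7/10)h)²h = (49/300)πh³
dV/dh = (49/100)πh²
dh/dt = (dV/dt)/(dV/dh) = -2/((49/100)π·3²) = -200/(441π) m/min
The level is dropping at 200/(441π) ≈ 0.1444 m/min.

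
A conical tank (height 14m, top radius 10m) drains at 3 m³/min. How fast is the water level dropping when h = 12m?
49/(1200π) ≈ 0.013 m/min

r/h = 10/14, so r = (5/7)h
V = (1/3)πr²h = (1/3)π((5/7)h)²h = (25/147)πh³
dV/dh = (25/49)πh²
dh/dt = (dV/dt)/(dV/dh) = -3/((25/49)π·12²) = -49/(1200π) m/min
The level is dropping at 49/(1200π) ≈ 0.013 m/min.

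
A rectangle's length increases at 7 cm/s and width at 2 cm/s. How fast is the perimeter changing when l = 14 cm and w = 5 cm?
18 cm/s

P = 2(l + w)
dP/dt = 2(dl/dt + dw/dt) = 2(7 + 2) = 18 cm/s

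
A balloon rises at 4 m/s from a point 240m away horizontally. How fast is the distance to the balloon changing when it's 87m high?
116√7241/7241 ≈ 1.363 m/s

z² = 240² + y²
z = √(240² + 87²) = 3√7241
dz/dt = y/z · dy/dt = 87/(3√7241) · 4 = 116√7241/7241 ≈ 1.363 m/s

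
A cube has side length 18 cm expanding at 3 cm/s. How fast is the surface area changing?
648 cm²/s

A = 6s²
dA/dt = 12s · ds/dt = 12·18·3 = 648 cm²/s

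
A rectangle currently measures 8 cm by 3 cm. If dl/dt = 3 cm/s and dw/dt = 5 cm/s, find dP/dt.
16 cm/s

P = 2(l + w)
dP/dt = 2(dl/dt + dw/dt) = 2(3 + 5) = 16 cm/s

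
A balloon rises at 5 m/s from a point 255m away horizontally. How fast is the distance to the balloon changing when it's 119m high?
35√274/274 ≈ 2.114 m/s

z² = 255² + y²
z = √(255² + 119²) = 17√274
dz/dt = y/z · dy/dt = 119/(17√274) · 5 = 35√274/274 ≈ 2.114 m/s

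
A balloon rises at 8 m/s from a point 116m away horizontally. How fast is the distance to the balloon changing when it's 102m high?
408√5965/5965 ≈ 5.283 m/s

z² = 116² + y²
z = √(116² + 102²) = 2√5965
dz/dt = y/z · dy/dt = 102/(2√5965) · 8 = 408√5965/5965 ≈ 5.283 m/s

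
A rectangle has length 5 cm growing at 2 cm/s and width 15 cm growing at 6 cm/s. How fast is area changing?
60 cm²/s

A = lw
dA/dt = w·dl/dt + l·dw/dt = 15·2 + 5·6 = 60 cm²/s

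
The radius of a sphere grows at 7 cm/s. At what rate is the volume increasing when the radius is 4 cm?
448π cm³/s

V = (4/3)πr³
dV/dt = dV/dr · dr/dt = 4πr² · 7
At r = 4: dV/dt = 448π cm³/s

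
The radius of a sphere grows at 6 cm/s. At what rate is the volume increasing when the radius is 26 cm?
16224π cm³/s

V = (4/3)πr³
dV/dt = dV/dr · dr/dt = 4πr² · 6
At r = 26: dV/dt = 16224π cm³/s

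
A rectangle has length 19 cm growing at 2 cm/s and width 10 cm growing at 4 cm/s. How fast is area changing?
96 cm²/s

A = lw
dA/dt = w·dl/dt + l·dw/dt = 10·2 + 19·4 = 96 cm²/s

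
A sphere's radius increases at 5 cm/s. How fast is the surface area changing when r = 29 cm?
1160π cm²/s

S = 4πr²
dS/dt = dS/dr · dr/dt = 8πr · 5
At r = 29: dS/dt = 1160π cm²/s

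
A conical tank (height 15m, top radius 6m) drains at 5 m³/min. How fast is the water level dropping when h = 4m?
125/(64π) ≈ 0.6217 m/min

r/h = 6/15, so r = (2/5)h
V = (1/3)πr²h = (1/3)π((2/5)h)²h = (4/75)πh³
dV/dh = (4/25)πh²
dh/dt = (dV/dt)/(dV/dh) = -5/((4/25)π·4²) = -125/(64π) m/min
The level is dropping at 125/(64π) ≈ 0.6217 m/min.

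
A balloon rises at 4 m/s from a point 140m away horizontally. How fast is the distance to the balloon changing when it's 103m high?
412√30209/30209 ≈ 2.37 m/s

z² = 140² + y²
z = √(140² + 103²) = √30209
dz/dt = y/z · dy/dt = 103/√30209 · 4 = 412√30209/30209 ≈ 2.37 m/s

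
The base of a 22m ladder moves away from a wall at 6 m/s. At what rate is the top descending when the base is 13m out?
26√35/35 ≈ 4.395 m/s

x² + y² = 22²
2x·dx/dt + 2y·dy/dt = 0
dy/dt = -x/y · dx/dt = -13/(3√35) · 6 = -26√35/35 m/s
The top is descending at 26√35/35 ≈ 4.395 m/s.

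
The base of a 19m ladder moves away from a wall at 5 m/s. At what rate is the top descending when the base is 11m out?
11√15/12 ≈ 3.55 m/s

x² + y² = 19²
2x·dx/dt + 2y·dy/dt = 0
dy/dt = -x/y · dx/dt = -11/(4√15) · 5 = -11√15/12 m/s
The top is descending at 11√15/12 ≈ 3.55 m/s.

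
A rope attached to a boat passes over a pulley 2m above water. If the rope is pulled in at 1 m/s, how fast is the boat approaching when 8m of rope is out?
4√15/15 ≈ 1.033 m/s

rope² = x² + 2²
x = √(8² - 2²) = 2√15
dx/dt = (rope/x) · d(rope)/dt = (8/(2√15)) · (-1) = -4√15/15 m/s
The boat approaches at 4√15/15 ≈ 1.033 m/s.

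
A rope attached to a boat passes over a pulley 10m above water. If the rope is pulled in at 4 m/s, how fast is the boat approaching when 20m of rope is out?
8√3/3 ≈ 4.619 m/s

rope² = x² + 10²
x = √(20² - 10²) = 10√3
dx/dt = (rope/x) · d(rope)/dt = (20/(10√3)) · (-4) = -8√3/3 m/s
The boat approaches at 8√3/3 ≈ 4.619 m/s.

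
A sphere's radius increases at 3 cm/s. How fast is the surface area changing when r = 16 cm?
384π cm²/s

S = 4πr²
dS/dt = dS/dr · dr/dt = 8πr · 3
At r = 16: dS/dt = 384π cm²/s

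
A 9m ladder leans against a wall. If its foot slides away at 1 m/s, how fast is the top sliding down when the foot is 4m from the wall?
4√65/65 ≈ 0.4961 m/s

x² + y² = 9²
2x·dx/dt + 2y·dy/dt = 0
dy/dt = -x/y · dx/dt = -4/√65 · 1 = -4√65/65 m/s
The top is descending at 4√65/65 ≈ 0.4961 m/s.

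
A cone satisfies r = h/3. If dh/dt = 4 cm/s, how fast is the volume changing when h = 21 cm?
196π cm³/s

V = (1/3)π(h/3)²h = πh³/27
dV/dt = πh²/9 · 4
At h = 21: dV/dt = 196π cm³/s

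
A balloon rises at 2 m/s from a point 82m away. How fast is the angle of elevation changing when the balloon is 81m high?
0.012345 rad/s

tan(θ) = y/82
sec²(θ) · dθ/dt = (1/82) · dy/dt
dθ/dt = cos²(θ)/82 · 2 = 82/(82² + 81²) · 2
dθ/dt = 0.012345 rad/s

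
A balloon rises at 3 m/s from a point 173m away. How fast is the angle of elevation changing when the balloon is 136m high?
0.010718 rad/s

tan(θ) = y/173
sec²(θ) · dθ/dt = (1/173) · dy/dt
dθ/dt = cos²(θ)/173 · 3 = 173/(173² + 136²) · 3
dθ/dt = 0.010718 rad/s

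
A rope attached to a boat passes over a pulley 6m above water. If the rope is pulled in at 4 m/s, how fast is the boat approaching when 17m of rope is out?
68√253/253 ≈ 4.275 m/s

rope² = x² + 6²
x = √(17² - 6²) = √253
dx/dt = (rope/x) · d(rope)/dt = (17/√253) · (-4) = -68√253/253 m/s
The boat approaches at 68√253/253 ≈ 4.275 m/s.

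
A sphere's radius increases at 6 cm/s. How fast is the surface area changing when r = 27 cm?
1296π cm²/s

S = 4πr²
dS/dt = dS/dr · dr/dt = 8πr · 6
At r = 27: dS/dt = 1296π cm²/s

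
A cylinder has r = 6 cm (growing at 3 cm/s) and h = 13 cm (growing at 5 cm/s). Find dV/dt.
648π cm³/s

V = πr²h
dV/dt = 2πrh·dr/dt + πr²·dh/dt
= 2π(6)(13)(3) + π(6)²(5)
= 648π cm³/s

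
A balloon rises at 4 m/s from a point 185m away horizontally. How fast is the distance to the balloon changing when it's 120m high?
96√1945/1945 ≈ 2.177 m/s

z² = 185² + y²
z = √(185² + 120²) = 5√1945
dz/dt = y/z · dy/dt = 120/(5√1945) · 4 = 96√1945/1945 ≈ 2.177 m/s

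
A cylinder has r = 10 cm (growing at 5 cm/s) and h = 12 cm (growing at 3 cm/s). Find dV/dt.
1500π cm³/s

V = πr²h
dV/dt = 2πrh·dr/dt + πr²·dh/dt
= 2π(10)(12)(5) + π(10)²(3)
= 1500π cm³/s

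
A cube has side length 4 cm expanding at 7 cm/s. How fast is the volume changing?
336 cm³/s

V = s³
dV/dt = 3s² · ds/dt = 3·4²·7 = 336 cm³/s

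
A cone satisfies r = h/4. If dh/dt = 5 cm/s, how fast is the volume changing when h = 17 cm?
1445π/16 cm³/s

V = (1/3)π(h/4)²h = πh³/48
dV/dt = πh²/16 · 5
At h = 17: dV/dt = 1445π/16 cm³/s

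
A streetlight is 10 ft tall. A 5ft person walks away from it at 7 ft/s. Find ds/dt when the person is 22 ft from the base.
7 ft/s

By similar triangles: 10/(x+s) = 5/s
Solving: s = 5x/5
ds/dt = 5/5 · dx/dt = 1 · 7 = 7 ft/s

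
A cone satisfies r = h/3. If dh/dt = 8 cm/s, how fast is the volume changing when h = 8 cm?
512π/9 cm³/s

V = (1/3)π(h/3)²h = πh³/27
dV/dt = πh²/9 · 8
At h = 8: dV/dt = 512π/9 cm³/s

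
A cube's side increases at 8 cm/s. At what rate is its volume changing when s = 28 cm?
18816 cm³/s

V = s³
dV/dt = 3s² · ds/dt = 3·28²·8 = 18816 cm³/s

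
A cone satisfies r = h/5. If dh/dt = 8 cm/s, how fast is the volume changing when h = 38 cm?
11552π/25 cm³/s

V = (1/3)π(h/5)²h = πh³/75
dV/dt = πh²/25 · 8
At h = 38: dV/dt = 11552π/25 cm³/s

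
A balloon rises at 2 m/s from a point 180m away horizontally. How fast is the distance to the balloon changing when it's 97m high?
194√41809/41809 ≈ 0.9488 m/s

z² = 180² + y²
z = √(180² + 97²) = √41809
dz/dt = y/z · dy/dt = 97/√41809 · 2 = 194√41809/41809 ≈ 0.9488 m/s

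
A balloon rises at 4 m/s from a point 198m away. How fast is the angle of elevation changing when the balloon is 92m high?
0.016615 rad/s

tan(θ) = y/198
sec²(θ) · dθ/dt = (1/198) · dy/dt
dθ/dt = cos²(θ)/198 · 4 = 198/(198² + 92²) · 4
dθ/dt = 0.016615 rad/s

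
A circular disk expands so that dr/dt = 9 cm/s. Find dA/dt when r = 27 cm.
486π cm²/s

A = πr²
dA/dt = 2πr · dr/dt = 2π(27)(9) = 486π cm²/s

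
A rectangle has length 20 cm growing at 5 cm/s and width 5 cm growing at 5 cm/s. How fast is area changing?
125 cm²/s

A = lw
dA/dt = w·dl/dt + l·dw/dt = 5·5 + 20·5 = 125 cm²/s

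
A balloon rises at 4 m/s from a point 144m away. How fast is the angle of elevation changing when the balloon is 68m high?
0.022713 rad/s

tan(θ) = y/144
sec²(θ) · dθ/dt = (1/144) · dy/dt
dθ/dt = cos²(θ)/144 · 4 = 144/(144² + 68²) · 4
dθ/dt = 0.022713 rad/s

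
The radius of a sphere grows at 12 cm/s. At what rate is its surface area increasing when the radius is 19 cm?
1824π cm²/s

S = 4πr²
dS/dt = dS/dr · dr/dt = 8πr · 12
At r = 19: dS/dt = 1824π cm²/s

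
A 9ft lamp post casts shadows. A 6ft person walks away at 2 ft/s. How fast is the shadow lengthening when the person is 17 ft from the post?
4 ft/s

By similar triangles: 9/(x+s) = 6/s
Solving: s = 6x/3
ds/dt = 6/3 · dx/dt = 2 · 2 = 4 ft/s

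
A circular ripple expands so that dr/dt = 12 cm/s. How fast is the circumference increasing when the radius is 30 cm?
24π cm/s

C = 2πr
dC/dt = 2π · dr/dt = 2π · 12 = 24π cm/s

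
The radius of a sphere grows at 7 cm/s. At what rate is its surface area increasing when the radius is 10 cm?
560π cm²/s

S = 4πr²
dS/dt = dS/dr · dr/dt = 8πr · 7
At r = 10: dS/dt = 560π cm²/s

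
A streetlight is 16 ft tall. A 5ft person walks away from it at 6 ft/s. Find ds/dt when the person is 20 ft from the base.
30/11 ft/s

By similar triangles: 16/(x+s) = 5/s
Solving: s = 5x/11
ds/dt = 5/11 · dx/dt = 5/11 · 6 = 30/11 ft/s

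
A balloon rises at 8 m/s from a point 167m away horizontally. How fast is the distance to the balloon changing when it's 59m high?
236√31370/15685 ≈ 2.665 m/s

z² = 167² + y²
z = √(167² + 59²) = √31370
dz/dt = y/z · dy/dt = 59/√31370 · 8 = 236√31370/15685 ≈ 2.665 m/s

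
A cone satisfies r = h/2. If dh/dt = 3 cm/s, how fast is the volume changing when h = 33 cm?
3267π/4 cm³/s

V = (1/3)π(h/2)²h = πh³/12
dV/dt = πh²/4 · 3
At h = 33: dV/dt = 3267π/4 cm³/s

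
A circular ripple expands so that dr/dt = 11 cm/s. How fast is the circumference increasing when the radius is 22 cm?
22π cm/s

C = 2πr
dC/dt = 2π · dr/dt = 2π · 11 = 22π cm/s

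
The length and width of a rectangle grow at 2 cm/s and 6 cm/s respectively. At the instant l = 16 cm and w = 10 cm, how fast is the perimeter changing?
16 cm/s

P = 2(l + w)
dP/dt = 2(dl/dt + dw/dt) = 2(2 + 6) = 16 cm/s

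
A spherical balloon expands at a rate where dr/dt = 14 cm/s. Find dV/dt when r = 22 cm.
27104π cm³/s

V = (4/3)πr³
dV/dt = dV/dr · dr/dt = 4πr² · 14
At r = 22: dV/dt = 27104π cm³/s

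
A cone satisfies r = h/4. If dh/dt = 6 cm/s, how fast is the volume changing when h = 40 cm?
600π cm³/s

V = (1/3)π(h/4)²h = πh³/48
dV/dt = πh²/16 · 6
At h = 40: dV/dt = 600π cm³/s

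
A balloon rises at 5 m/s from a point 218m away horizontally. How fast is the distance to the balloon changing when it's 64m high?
32√12905/2581 ≈ 1.408 m/s

z² = 218² + y²
z = √(218² + 64²) = 2√12905
dz/dt = y/z · dy/dt = 64/(2√12905) · 5 = 32√12905/2581 ≈ 1.408 m/s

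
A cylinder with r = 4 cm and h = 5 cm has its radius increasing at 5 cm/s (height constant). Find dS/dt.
130π cm²/s

S = 2πrh + 2πr² (lateral + bases)
dS/dt = (2πh + 4πr)·dr/dt = (2π·5 + 4π·4)·5
= 130π cm²/s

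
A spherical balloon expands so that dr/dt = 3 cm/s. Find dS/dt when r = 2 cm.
48π cm²/s

S = 4πr²
dS/dt = dS/dr · dr/dt = 8πr · 3
At r = 2: dS/dt = 48π cm²/s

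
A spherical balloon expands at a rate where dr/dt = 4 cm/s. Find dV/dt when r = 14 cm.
3136π cm³/s

V = (4/3)πr³
dV/dt = dV/dr · dr/dt = 4πr² · 4
At r = 14: dV/dt = 3136π cm³/s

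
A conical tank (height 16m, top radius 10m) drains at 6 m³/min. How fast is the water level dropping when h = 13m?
384/(4225π) ≈ 0.02893 m/min

r/h = 10/16, so r = (5/8)h
V = (1/3)πr²h = (1/3)π((5/8)h)²h = (25/192)πh³
dV/dh = (25/64)πh²
dh/dt = (dV/dt)/(dV/dh) = -6/((25/64)π·13²) = -384/(4225π) m/min
The level is dropping at 384/(4225π) ≈ 0.02893 m/min.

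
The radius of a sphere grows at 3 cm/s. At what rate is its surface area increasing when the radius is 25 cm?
600π cm²/s

S = 4πr²
dS/dt = dS/dr · dr/dt = 8πr · 3
At r = 25: dS/dt = 600π cm²/s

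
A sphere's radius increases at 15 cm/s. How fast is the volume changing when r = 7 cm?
2940π cm³/s

V = (4/3)πr³
dV/dt = dV/dr · dr/dt = 4πr² · 15
At r = 7: dV/dt = 2940π cm³/s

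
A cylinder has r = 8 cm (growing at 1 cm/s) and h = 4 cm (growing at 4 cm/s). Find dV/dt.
320π cm³/s

V = πr²h
dV/dt = 2πrh·dr/dt + πr²·dh/dt
= 2π(8)(4)(1) + π(8)²(4)
= 320π cm³/s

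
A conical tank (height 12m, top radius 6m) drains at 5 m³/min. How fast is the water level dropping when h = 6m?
5/(9π) ≈ 0.1768 m/min

r/h = 6/12, so r = (1/2)h
V = (1/3)πr²h = (1/3)π((1/2)h)²h = (1/12)πh³
dV/dh = (1/4)πh²
dh/dt = (dV/dt)/(dV/dh) = -5/((1/4)π·6²) = -5/(9π) m/min
The level is dropping at 5/(9π) ≈ 0.1768 m/min.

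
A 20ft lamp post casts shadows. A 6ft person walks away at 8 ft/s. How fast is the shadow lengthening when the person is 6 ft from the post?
24/7 ft/s

By similar triangles: 20/(x+s) = 6/s
Solving: s = 6x/14
ds/dt = 6/14 · dx/dt = 3/7 · 8 = 24/7 ft/s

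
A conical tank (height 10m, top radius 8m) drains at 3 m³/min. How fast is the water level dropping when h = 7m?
75/(784π) ≈ 0.03045 m/min

r/h = 8/10, so r = (4/5)h
V = (1/3)πr²h = (1/3)π((4/5)h)²h = (16/75)πh³
dV/dh = (16/25)πh²
dh/dt = (dV/dt)/(dV/dh) = -3/((16/25)π·7²) = -75/(784π) m/min
The level is dropping at 75/(784π) ≈ 0.03045 m/min.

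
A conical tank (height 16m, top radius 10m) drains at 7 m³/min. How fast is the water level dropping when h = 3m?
448/(225π) ≈ 0.6338 m/min

r/h = 10/16, so r = (5/8)h
V = (1/3)πr²h = (1/3)π((5/8)h)²h = (25/192)πh³
dV/dh = (25/64)πh²
dh/dt = (dV/dt)/(dV/dh) = -7/((25/64)π·3²) = -448/(225π) m/min
The level is dropping at 448/(225π) ≈ 0.6338 m/min.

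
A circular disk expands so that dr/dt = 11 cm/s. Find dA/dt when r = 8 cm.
176π cm²/s

A = πr²
dA/dt = 2πr · dr/dt = 2π(8)(11) = 176π cm²/s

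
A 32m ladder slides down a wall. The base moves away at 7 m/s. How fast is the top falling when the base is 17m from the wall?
17√15/15 ≈ 4.389 m/s

x² + y² = 32²
2x·dx/dt + 2y·dy/dt = 0
dy/dt = -x/y · dx/dt = -17/(7√15) · 7 = -17√15/15 m/s
The top is descending at 17√15/15 ≈ 4.389 m/s.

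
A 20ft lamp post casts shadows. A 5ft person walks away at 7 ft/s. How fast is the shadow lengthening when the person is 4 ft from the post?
7/3 ft/s

By similar triangles: 20/(x+s) = 5/s
Solving: s = 5x/15
ds/dt = 5/15 · dx/dt = 1/3 · 7 = 7/3 ft/s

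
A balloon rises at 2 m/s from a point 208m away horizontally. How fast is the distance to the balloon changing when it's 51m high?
102√45865/45865 ≈ 0.4763 m/s

z² = 208² + y²
z = √(208² + 51²) = √45865
dz/dt = y/z · dy/dt = 51/√45865 · 2 = 102√45865/45865 ≈ 0.4763 m/s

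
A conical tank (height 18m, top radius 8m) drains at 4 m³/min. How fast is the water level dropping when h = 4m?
81/(64π) ≈ 0.4029 m/min

r/h = 8/18, so r = (4/9)h
V = (1/3)πr²h = (1/3)π((4/9)h)²h = (16/243)πh³
dV/dh = (16/81)πh²
dh/dt = (dV/dt)/(dV/dh) = -4/((16/81)π·4²) = -81/(64π) m/min
The level is dropping at 81/(64π) ≈ 0.4029 m/min.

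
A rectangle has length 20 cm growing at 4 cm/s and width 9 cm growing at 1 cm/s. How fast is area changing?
56 cm²/s

A = lw
dA/dt = w·dl/dt + l·dw/dt = 9·4 + 20·1 = 56 cm²/s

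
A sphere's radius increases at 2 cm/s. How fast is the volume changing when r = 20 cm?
3200π cm³/s

V = (4/3)πr³
dV/dt = dV/dr · dr/dt = 4πr² · 2
At r = 20: dV/dt = 3200π cm³/s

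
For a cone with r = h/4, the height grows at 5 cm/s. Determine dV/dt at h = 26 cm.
845π/4 cm³/s

V = (1/3)π(h/4)²h = πh³/48
dV/dt = πh²/16 · 5
At h = 26: dV/dt = 845π/4 cm³/s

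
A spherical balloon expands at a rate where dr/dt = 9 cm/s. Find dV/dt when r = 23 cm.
19044π cm³/s

V = (4/3)πr³
dV/dt = dV/dr · dr/dt = 4πr² · 9
At r = 23: dV/dt = 19044π cm³/s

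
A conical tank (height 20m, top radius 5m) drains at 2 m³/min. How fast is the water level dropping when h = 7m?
32/(49π) ≈ 0.2079 m/min

r/h = 5/20, so r = (1/4)h
V = (1/3)πr²h = (1/3)π((1/4)h)²h = (1/48)πh³
dV/dh = (1/16)πh²
dh/dt = (dV/dt)/(dV/dh) = -2/((1/16)π·7²) = -32/(49π) m/min
The level is dropping at 32/(49π) ≈ 0.2079 m/min.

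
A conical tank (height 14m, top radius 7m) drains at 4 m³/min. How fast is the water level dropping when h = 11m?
16/(121π) ≈ 0.04209 m/min

r/h = 7/14, so r = (1/2)h
V = (1/3)πr²h = (1/3)π((1/2)h)²h = (1/12)πh³
dV/dh = (1/4)πh²
dh/dt = (dV/dt)/(dV/dh) = -4/((1/4)π·11²) = -16/(121π) m/min
The level is dropping at 16/(121π) ≈ 0.04209 m/min.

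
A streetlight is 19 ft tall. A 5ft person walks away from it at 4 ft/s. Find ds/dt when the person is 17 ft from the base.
10/7 ft/s

By similar triangles: 19/(x+s) = 5/s
Solving: s = 5x/14
ds/dt = 5/14 · dx/dt = 5/14 · 4 = 10/7 ft/s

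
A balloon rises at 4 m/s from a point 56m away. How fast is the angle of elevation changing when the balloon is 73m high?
0.026462 rad/s

tan(θ) = y/56
sec²(θ) · dθ/dt = (1/56) · dy/dt
dθ/dt = cos²(θ)/56 · 4 = 56/(56² + 73²) · 4
dθ/dt = 0.026462 rad/s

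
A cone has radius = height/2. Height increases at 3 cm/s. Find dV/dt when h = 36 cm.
972π cm³/s

V = (1/3)π(h/2)²h = πh³/12
dV/dt = πh²/4 · 3
At h = 36: dV/dt = 972π cm³/s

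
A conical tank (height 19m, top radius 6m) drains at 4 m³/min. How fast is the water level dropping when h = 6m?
361/(324π) ≈ 0.3547 m/min

r/h = 6/19, so r = (6/19)h
V = (1/3)πr²h = (1/3)π((6/19)h)²h = (12/361)πh³
dV/dh = (36/361)πh²
dh/dt = (dV/dt)/(dV/dh) = -4/((36/361)π·6²) = -361/(324π) m/min
The level is dropping at 361/(324π) ≈ 0.3547 m/min.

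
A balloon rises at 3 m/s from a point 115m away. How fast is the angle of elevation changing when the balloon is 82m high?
0.017294 rad/s

tan(θ) = y/115
sec²(θ) · dθ/dt = (1/115) · dy/dt
dθ/dt = cos²(θ)/115 · 3 = 115/(115² + 82²) · 3
dθ/dt = 0.017294 rad/s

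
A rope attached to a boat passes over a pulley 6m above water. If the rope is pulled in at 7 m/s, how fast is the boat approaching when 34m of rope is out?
17√70/20 ≈ 7.112 m/s

rope² = x² + 6²
x = √(34² - 6²) = 4√70
dx/dt = (rope/x) · d(rope)/dt = (34/(4√70)) · (-7) = -17√70/20 m/s
The boat approaches at 17√70/20 ≈ 7.112 m/s.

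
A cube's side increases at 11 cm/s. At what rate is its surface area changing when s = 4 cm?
528 cm²/s

A = 6s²
dA/dt = 12s · ds/dt = 12·4·11 = 528 cm²/s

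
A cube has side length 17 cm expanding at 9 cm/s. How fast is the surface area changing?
1836 cm²/s

A = 6s²
dA/dt = 12s · ds/dt = 12·17·9 = 1836 cm²/s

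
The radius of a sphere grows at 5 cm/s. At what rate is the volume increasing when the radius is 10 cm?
2000π cm³/s

V = (4/3)πr³
dV/dt = dV/dr · dr/dt = 4πr² · 5
At r = 10: dV/dt = 2000π cm³/s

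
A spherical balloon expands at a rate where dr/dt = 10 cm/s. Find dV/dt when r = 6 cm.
1440π cm³/s

V = (4/3)πr³
dV/dt = dV/dr · dr/dt = 4πr² · 10
At r = 6: dV/dt = 1440π cm³/s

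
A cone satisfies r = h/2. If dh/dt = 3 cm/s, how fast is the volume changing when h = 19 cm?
1083π/4 cm³/s

V = (1/3)π(h/2)²h = πh³/12
dV/dt = πh²/4 · 3
At h = 19: dV/dt = 1083π/4 cm³/s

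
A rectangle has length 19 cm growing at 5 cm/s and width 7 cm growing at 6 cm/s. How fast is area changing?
149 cm²/s

A = lw
dA/dt = w·dl/dt + l·dw/dt = 7·5 + 19·6 = 149 cm²/s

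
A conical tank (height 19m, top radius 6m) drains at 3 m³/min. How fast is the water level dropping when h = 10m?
361/(1200π) ≈ 0.09576 m/min

r/h = 6/19, so r = (6/19)h
V = (1/3)πr²h = (1/3)π((6/19)h)²h = (12/361)πh³
dV/dh = (36/361)πh²
dh/dt = (dV/dt)/(dV/dh) = -3/((36/361)π·10²) = -361/(1200π) m/min
The level is dropping at 361/(1200π) ≈ 0.09576 m/min.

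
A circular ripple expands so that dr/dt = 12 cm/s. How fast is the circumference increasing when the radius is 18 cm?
24π cm/s

C = 2πr
dC/dt = 2π · dr/dt = 2π · 12 = 24π cm/s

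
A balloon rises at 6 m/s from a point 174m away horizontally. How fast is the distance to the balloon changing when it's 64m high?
192√8593/8593 ≈ 2.071 m/s

z² = 174² + y²
z = √(174² + 64²) = 2√8593
dz/dt = y/z · dy/dt = 64/(2√8593) · 6 = 192√8593/8593 ≈ 2.071 m/s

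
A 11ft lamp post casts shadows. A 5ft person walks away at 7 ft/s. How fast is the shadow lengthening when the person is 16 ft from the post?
35/6 ft/s

By similar triangles: 11/(x+s) = 5/s
Solving: s = 5x/6
ds/dt = 5/6 · dx/dt = 5/6 · 7 = 35/6 ft/s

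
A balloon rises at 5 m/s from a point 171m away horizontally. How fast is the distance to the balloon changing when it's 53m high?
53√1282/1282 ≈ 1.48 m/s

z² = 171² + y²
z = √(171² + 53²) = 5√1282
dz/dt = y/z · dy/dt = 53/(5√1282) · 5 = 53√1282/1282 ≈ 1.48 m/s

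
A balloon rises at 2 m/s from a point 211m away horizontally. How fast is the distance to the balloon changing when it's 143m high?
143√64970/32485 ≈ 1.122 m/s

z² = 211² + y²
z = √(211² + 143²) = √64970
dz/dt = y/z · dy/dt = 143/√64970 · 2 = 143√64970/32485 ≈ 1.122 m/s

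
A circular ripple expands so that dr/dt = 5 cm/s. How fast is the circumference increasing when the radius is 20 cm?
10π cm/s

C = 2πr
dC/dt = 2π · dr/dt = 2π · 5 = 10π cm/s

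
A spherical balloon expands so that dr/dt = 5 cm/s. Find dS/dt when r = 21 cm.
840π cm²/s

S = 4πr²
dS/dt = dS/dr · dr/dt = 8πr · 5
At r = 21: dS/dt = 840π cm²/s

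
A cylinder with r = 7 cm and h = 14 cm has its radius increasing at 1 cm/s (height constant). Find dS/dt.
56π cm²/s

S = 2πrh + 2πr² (lateral + bases)
dS/dt = (2πh + 4πr)·dr/dt = (2π·14 + 4π·7)·1
= 56π cm²/s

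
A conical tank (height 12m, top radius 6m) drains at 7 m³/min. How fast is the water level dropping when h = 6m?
7/(9π) ≈ 0.2476 m/min

r/h = 6/12, so r = (1/2)h
V = (1/3)πr²h = (1/3)π((1/2)h)²h = (1/12)πh³
dV/dh = (1/4)πh²
dh/dt = (dV/dt)/(dV/dh) = -7/((1/4)π·6²) = -7/(9π) m/min
The level is dropping at 7/(9π) ≈ 0.2476 m/min.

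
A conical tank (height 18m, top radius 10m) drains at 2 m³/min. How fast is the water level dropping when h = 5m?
162/(625π) ≈ 0.08251 m/min

r/h = 10/18, so r = (5/9)h
V = (1/3)πr²h = (1/3)π((5/9)h)²h = (25/243)πh³
dV/dh = (25/81)πh²
dh/dt = (dV/dt)/(dV/dh) = -2/((25/81)π·5²) = -162/(625π) m/min
The level is dropping at 162/(625π) ≈ 0.08251 m/min.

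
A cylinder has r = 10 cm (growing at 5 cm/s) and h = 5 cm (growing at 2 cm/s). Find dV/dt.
700π cm³/s

V = πr²h
dV/dt = 2πrh·dr/dt + πr²·dh/dt
= 2π(10)(5)(5) + π(10)²(2)
= 700π cm³/s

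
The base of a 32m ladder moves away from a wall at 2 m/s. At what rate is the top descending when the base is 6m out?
6√247/247 ≈ 0.3818 m/s

x² + y² = 32²
2x·dx/dt + 2y·dy/dt = 0
dy/dt = -x/y · dx/dt = -6/(2√247) · 2 = -6√247/247 m/s
The top is descending at 6√247/247 ≈ 0.3818 m/s.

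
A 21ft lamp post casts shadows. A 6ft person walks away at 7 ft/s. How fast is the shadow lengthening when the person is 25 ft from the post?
14/5 ft/s

By similar triangles: 21/(x+s) = 6/s
Solving: s = 6x/15
ds/dt = 6/15 · dx/dt = 2/5 · 7 = 14/5 ft/s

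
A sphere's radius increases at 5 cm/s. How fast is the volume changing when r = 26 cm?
13520π cm³/s

V = (4/3)πr³
dV/dt = dV/dr · dr/dt = 4πr² · 5
At r = 26: dV/dt = 13520π cm³/s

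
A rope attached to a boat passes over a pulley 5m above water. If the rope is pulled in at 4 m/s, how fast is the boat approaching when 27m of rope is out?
27√11/22 ≈ 4.07 m/s

rope² = x² + 5²
x = √(27² - 5²) = 8√11
dx/dt = (rope/x) · d(rope)/dt = (27/(8√11)) · (-4) = -27√11/22 m/s
The boat approaches at 27√11/22 ≈ 4.07 m/s.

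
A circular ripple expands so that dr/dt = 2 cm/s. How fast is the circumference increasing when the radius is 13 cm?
4π cm/s

C = 2πr
dC/dt = 2π · dr/dt = 2π · 2 = 4π cm/s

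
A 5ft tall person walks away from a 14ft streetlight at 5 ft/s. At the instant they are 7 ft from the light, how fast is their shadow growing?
25/9 ft/s

By similar triangles: 14/(x+s) = 5/s
Solving: s = 5x/9
ds/dt = 5/9 · dx/dt = 5/9 · 5 = 25/9 ft/s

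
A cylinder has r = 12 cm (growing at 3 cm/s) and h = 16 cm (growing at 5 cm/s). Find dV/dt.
1872π cm³/s

V = πr²h
dV/dt = 2πrh·dr/dt + πr²·dh/dt
= 2π(12)(16)(3) + π(12)²(5)
= 1872π cm³/s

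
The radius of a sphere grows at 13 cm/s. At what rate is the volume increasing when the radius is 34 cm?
60112π cm³/s

V = (4/3)πr³
dV/dt = dV/dr · dr/dt = 4πr² · 13
At r = 34: dV/dt = 60112π cm³/s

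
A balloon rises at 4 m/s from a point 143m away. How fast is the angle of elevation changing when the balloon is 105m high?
0.018174 rad/s

tan(θ) = y/143
sec²(θ) · dθ/dt = (1/143) · dy/dt
dθ/dt = cos²(θ)/143 · 4 = 143/(143² + 105²) · 4
dθ/dt = 0.018174 rad/s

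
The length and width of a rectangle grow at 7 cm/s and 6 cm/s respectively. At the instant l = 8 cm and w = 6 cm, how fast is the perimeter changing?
26 cm/s

P = 2(l + w)
dP/dt = 2(dl/dt + dw/dt) = 2(7 + 6) = 26 cm/s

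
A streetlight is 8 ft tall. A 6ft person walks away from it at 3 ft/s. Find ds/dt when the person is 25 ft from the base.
9 ft/s

By similar triangles: 8/(x+s) = 6/s
Solving: s = 6x/2
ds/dt = 6/2 · dx/dt = 3 · 3 = 9 ft/s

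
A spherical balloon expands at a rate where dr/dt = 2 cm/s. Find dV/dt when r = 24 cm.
4608π cm³/s

V = (4/3)πr³
dV/dt = dV/dr · dr/dt = 4πr² · 2
At r = 24: dV/dt = 4608π cm³/s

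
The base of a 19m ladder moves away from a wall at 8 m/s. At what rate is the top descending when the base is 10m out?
80√29/87 ≈ 4.952 m/s

x² + y² = 19²
2x·dx/dt + 2y·dy/dt = 0
dy/dt = -x/y · dx/dt = -10/(3√29) · 8 = -80√29/87 m/s
The top is descending at 80√29/87 ≈ 4.952 m/s.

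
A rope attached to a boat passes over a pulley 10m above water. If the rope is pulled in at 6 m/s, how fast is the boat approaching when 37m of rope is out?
74√141/141 ≈ 6.232 m/s

rope² = x² + 10²
x = √(37² - 10²) = 3√141
dx/dt = (rope/x) · d(rope)/dt = (37/(3√141)) · (-6) = -74√141/141 m/s
The boat approaches at 74√141/141 ≈ 6.232 m/s.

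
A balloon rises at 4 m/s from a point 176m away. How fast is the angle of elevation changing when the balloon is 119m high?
0.015597 rad/s

tan(θ) = y/176
sec²(θ) · dθ/dt = (1/176) · dy/dt
dθ/dt = cos²(θ)/176 · 4 = 176/(176² + 119²) · 4
dθ/dt = 0.015597 rad/s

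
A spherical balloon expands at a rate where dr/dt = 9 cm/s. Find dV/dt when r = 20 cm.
14400π cm³/s

V = (4/3)πr³
dV/dt = dV/dr · dr/dt = 4πr² · 9
At r = 20: dV/dt = 14400π cm³/s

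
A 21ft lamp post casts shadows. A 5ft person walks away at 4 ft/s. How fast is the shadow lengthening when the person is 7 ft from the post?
5/4 ft/s

By similar triangles: 21/(x+s) = 5/s
Solving: s = 5x/16
ds/dt = 5/16 · dx/dt = 5/16 · 4 = 5/4 ft/s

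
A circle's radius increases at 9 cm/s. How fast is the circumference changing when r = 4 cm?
18π cm/s

C = 2πr
dC/dt = 2π · dr/dt = 2π · 9 = 18π cm/s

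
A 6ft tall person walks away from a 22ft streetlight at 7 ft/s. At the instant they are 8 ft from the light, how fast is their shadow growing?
21/8 ft/s

By similar triangles: 22/(x+s) = 6/s
Solving: s = 6x/16
ds/dt = 6/16 · dx/dt = 3/8 · 7 = 21/8 ft/s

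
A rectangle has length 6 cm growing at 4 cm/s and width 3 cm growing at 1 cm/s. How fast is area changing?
18 cm²/s

A = lw
dA/dt = w·dl/dt + l·dw/dt = 3·4 + 6·1 = 18 cm²/s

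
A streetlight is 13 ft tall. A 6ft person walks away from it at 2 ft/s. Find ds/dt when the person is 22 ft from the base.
12/7 ft/s

By similar triangles: 13/(x+s) = 6/s
Solving: s = 6x/7
ds/dt = 6/7 · dx/dt = 6/7 · 2 = 12/7 ft/s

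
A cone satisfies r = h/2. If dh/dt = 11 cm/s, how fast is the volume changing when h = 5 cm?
275π/4 cm³/s

V = (1/3)π(h/2)²h = πh³/12
dV/dt = πh²/4 · 11
At h = 5: dV/dt = 275π/4 cm³/s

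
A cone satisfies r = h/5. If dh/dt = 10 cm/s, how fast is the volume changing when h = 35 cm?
490π cm³/s

V = (1/3)π(h/5)²h = πh³/75
dV/dt = πh²/25 · 10
At h = 35: dV/dt = 490π cm³/s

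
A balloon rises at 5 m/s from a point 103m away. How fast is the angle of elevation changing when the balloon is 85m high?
0.028877 rad/s

tan(θ) = y/103
sec²(θ) · dθ/dt = (1/103) · dy/dt
dθ/dt = cos²(θ)/103 · 5 = 103/(103² + 85²) · 5
dθ/dt = 0.028877 rad/s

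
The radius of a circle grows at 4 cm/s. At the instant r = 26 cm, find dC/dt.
8π cm/s

C = 2πr
dC/dt = 2π · dr/dt = 2π · 4 = 8π cm/s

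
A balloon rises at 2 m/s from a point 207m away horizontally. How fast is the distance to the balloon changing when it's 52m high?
104√45553/45553 ≈ 0.4873 m/s

z² = 207² + y²
z = √(207² + 52²) = √45553
dz/dt = y/z · dy/dt = 52/√45553 · 2 = 104√45553/45553 ≈ 0.4873 m/s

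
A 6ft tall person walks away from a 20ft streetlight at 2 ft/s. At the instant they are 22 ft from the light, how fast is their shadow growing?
6/7 ft/s

By similar triangles: 20/(x+s) = 6/s
Solving: s = 6x/14
ds/dt = 6/14 · dx/dt = 3/7 · 2 = 6/7 ft/s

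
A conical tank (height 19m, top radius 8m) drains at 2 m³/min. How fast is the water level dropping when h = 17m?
361/(9248π) ≈ 0.01243 m/min

r/h = 8/19, so r = (8/19)h
V = (1/3)πr²h = (1/3)π((8/19)h)²h = (64/1083)πh³
dV/dh = (64/361)πh²
dh/dt = (dV/dt)/(dV/dh) = -2/((64/361)π·17²) = -361/(9248π) m/min
The level is dropping at 361/(9248π) ≈ 0.01243 m/min.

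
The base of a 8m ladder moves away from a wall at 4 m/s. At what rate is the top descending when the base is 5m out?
20√39/39 ≈ 3.203 m/s

x² + y² = 8²
2x·dx/dt + 2y·dy/dt = 0
dy/dt = -x/y · dx/dt = -5/√39 · 4 = -20√39/39 m/s
The top is descending at 20√39/39 ≈ 3.203 m/s.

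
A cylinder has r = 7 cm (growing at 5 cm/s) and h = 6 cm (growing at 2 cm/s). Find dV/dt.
518π cm³/s

V = πr²h
dV/dt = 2πrh·dr/dt + πr²·dh/dt
= 2π(7)(6)(5) + π(7)²(2)
= 518π cm³/s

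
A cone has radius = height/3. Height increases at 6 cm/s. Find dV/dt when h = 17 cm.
578π/3 cm³/s

V = (1/3)π(h/3)²h = πh³/27
dV/dt = πh²/9 · 6
At h = 17: dV/dt = 578π/3 cm³/s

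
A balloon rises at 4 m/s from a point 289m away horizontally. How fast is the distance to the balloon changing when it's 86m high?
344√90917/90917 ≈ 1.141 m/s

z² = 289² + y²
z = √(289² + 86²) = √90917
dz/dt = y/z · dy/dt = 86/√90917 · 4 = 344√90917/90917 ≈ 1.141 m/s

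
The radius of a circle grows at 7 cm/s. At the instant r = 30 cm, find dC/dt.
14π cm/s

C = 2πr
dC/dt = 2π · dr/dt = 2π · 7 = 14π cm/s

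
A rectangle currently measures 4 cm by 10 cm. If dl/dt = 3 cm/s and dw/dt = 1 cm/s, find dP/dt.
8 cm/s

P = 2(l + w)
dP/dt = 2(dl/dt + dw/dt) = 2(3 + 1) = 8 cm/s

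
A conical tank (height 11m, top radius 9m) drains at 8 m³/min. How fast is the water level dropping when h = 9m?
968/(6561π) ≈ 0.04696 m/min

r/h = 9/11, so r = (9/11)h
V = (1/3)πr²h = (1/3)π((9/11)h)²h = (27/121)πh³
dV/dh = (81/121)πh²
dh/dt = (dV/dt)/(dV/dh) = -8/((81/121)π·9²) = -968/(6561π) m/min
The level is dropping at 968/(6561π) ≈ 0.04696 m/min.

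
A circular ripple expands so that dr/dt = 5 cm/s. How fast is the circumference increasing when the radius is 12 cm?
10π cm/s

C = 2πr
dC/dt = 2π · dr/dt = 2π · 5 = 10π cm/s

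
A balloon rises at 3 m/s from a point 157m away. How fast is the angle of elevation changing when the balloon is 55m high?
0.01702 rad/s

tan(θ) = y/157
sec²(θ) · dθ/dt = (1/157) · dy/dt
dθ/dt = cos²(θ)/157 · 3 = 157/(157² + 55²) · 3
dθ/dt = 0.01702 rad/s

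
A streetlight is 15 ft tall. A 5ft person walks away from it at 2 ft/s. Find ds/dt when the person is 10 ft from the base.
1 ft/s

By similar triangles: 15/(x+s) = 5/s
Solving: s = 5x/10
ds/dt = 5/10 · dx/dt = 1/2 · 2 = 1 ft/s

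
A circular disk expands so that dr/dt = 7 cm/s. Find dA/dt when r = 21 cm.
294π cm²/s

A = πr²
dA/dt = 2πr · dr/dt = 2π(21)(7) = 294π cm²/s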